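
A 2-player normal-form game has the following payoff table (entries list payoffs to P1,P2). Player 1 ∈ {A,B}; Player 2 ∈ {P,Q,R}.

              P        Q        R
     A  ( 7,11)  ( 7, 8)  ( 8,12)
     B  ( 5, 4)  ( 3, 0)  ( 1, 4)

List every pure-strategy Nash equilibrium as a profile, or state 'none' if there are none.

(A,P): not NE [P2→R gives 12>11]
(A,Q): not NE [P2→R gives 12>8]
(A,R): NE
(B,P): not NE [P1→A gives 7>5]
(B,Q): not NE [P1→A gives 7>3; P2→R gives 4>0]
(B,R): not NE [P1→A gives 8>1]

PSNE = {(A,R)}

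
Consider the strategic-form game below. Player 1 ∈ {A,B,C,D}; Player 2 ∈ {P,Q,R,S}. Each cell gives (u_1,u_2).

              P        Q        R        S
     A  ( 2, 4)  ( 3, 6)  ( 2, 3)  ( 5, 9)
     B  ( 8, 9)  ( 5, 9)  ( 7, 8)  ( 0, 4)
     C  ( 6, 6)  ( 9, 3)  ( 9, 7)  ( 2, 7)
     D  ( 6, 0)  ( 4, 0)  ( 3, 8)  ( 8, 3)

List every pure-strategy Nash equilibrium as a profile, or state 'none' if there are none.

Nash profiles: (B,P), (C,R)

(A,P): not NE [P1→B gives 8>2; P2→S gives 9>4]
(A,Q): not NE [P1→C gives 9>3; P2→S gives 9>6]
(A,R): not NE [P1→C gives 9>2; P2→S gives 9>3]
(A,S): not NE [P1→D gives 8>5]
(B,P): NE
(B,Q): not NE [P1→C gives 9>5]
(B,R): not NE [P1→C gives 9>7; P2→Q gives 9>8]
(B,S): not NE [P1→D gives 8>0; P2→Q gives 9>4]
(C,P): not NE [P1→B gives 8>6; P2→S gives 7>6]
(C,Q): not NE [P2→S gives 7>3]
(C,R): NE
(C,S): not NE [P1→D gives 8>2]
(D,P): not NE [P1→B gives 8>6; P2→R gives 8>0]
(D,Q): not NE [P1→C gives 9>4; P2→R gives 8>0]
(D,R): not NE [P1→C gives 9>3]
(D,S): not NE [P2→R gives 8>3]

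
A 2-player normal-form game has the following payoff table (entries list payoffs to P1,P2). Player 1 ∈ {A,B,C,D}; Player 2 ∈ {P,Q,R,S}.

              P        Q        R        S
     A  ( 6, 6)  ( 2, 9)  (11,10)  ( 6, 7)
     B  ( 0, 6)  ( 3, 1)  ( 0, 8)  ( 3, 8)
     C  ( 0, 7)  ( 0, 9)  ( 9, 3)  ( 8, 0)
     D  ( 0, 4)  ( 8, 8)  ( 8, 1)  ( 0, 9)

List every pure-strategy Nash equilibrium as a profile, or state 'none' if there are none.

(A,P): not NE [P2→R gives 10>6]
(A,Q): not NE [P1→D gives 8>2; P2→R gives 10>9]
(A,R): NE
(A,S): not NE [P1→C gives 8>6; P2→R gives 10>7]
(B,P): not NE [P1→A gives 6>0; P2→S gives 8>6]
(B,Q): not NE [P1→D gives 8>3; P2→S gives 8>1]
(B,R): not NE [P1→A gives 11>0]
(B,S): not NE [P1→C gives 8>3]
(C,P): not NE [P1→A gives 6>0; P2→Q gives 9>7]
(C,Q): not NE [P1→D gives 8>0]
(C,R): not NE [P1→A gives 11>9; P2→Q gives 9>3]
(C,S): not NE [P2→Q gives 9>0]
(D,P): not NE [P1→A gives 6>0; P2→S gives 9>4]
(D,Q): not NE [P2→S gives 9>8]
(D,R): not NE [P1→A gives 11>8; P2→S gives 9>1]
(D,S): not NE [P1→C gives 8>0]

Nash profiles: (A,R)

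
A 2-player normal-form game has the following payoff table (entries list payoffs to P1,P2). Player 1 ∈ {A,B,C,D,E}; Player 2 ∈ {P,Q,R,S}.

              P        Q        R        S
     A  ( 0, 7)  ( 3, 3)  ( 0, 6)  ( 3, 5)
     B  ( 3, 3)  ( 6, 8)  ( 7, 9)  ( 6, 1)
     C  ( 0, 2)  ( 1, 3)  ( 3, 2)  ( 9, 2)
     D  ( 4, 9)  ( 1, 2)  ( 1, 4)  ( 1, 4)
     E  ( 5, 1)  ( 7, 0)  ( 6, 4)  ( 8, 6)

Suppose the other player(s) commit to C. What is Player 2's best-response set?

argmax u_2 = {Q}

u_2(P vs C) = 2
u_2(Q vs C) = 3
u_2(R vs C) = 2
u_2(S vs C) = 2
max payoff 3 at {Q}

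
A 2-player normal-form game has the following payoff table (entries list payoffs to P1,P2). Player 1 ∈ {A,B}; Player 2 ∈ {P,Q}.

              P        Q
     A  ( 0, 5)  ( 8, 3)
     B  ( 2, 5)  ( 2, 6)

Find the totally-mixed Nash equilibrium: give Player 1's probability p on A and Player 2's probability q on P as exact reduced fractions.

P1 mixes 1/3 on A; P2 mixes 3/4 on P

P1 indiff ⇒ q·0+(1-q)·8 = q·2+(1-q)·2 ⇒ q(-2) = (1-q)(-6) ⇒ q = 3/4
P2 indiff ⇒ p·5+(1-p)·5 = p·3+(1-p)·6 ⇒ p(2) = (1-p)(1) ⇒ p = 1/3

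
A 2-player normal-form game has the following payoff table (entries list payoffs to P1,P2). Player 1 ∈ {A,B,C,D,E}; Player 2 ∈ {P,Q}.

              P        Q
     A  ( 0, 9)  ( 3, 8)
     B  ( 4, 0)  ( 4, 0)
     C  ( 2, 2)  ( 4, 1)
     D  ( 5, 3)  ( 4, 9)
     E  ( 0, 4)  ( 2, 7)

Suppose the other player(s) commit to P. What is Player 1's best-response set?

u_1(A vs P) = 0
u_1(B vs P) = 4
u_1(C vs P) = 2
u_1(D vs P) = 5
u_1(E vs P) = 0
max payoff 5 at {D}

argmax u_1 = {D}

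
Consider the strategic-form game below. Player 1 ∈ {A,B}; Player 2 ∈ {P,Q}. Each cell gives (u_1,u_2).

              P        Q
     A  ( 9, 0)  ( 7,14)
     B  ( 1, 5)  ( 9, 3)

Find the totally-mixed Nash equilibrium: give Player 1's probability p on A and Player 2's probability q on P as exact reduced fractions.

P1 indiff ⇒ q·9+(1-q)·7 = q·1+(1-q)·9 ⇒ q(8) = (1-q)(2) ⇒ q = 1/5
P2 indiff ⇒ p·0+(1-p)·5 = p·14+(1-p)·3 ⇒ p(-14) = (1-p)(-2) ⇒ p = 1/8

p=1/8, q=1/5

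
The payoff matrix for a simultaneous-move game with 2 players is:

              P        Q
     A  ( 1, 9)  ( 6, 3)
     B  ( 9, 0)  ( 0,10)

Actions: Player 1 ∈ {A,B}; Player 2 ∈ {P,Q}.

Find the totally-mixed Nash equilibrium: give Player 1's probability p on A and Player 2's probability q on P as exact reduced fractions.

P1 mixes 5/8 on A; P2 mixes 3/7 on P

P1 indiff ⇒ q·1+(1-q)·6 = q·9+(1-q)·0 ⇒ q(-8) = (1-q)(-6) ⇒ q = 3/7
P2 indiff ⇒ p·9+(1-p)·0 = p·3+(1-p)·10 ⇒ p(6) = (1-p)(10) ⇒ p = 5/8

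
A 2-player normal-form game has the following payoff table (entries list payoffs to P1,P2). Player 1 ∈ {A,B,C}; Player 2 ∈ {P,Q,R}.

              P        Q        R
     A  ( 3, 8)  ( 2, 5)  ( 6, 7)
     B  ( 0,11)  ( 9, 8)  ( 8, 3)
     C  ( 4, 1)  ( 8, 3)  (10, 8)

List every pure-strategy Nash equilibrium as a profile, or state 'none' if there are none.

PSNE = {(C,R)}

(A,P): not NE [P1→C gives 4>3]
(A,Q): not NE [P1→B gives 9>2; P2→P gives 8>5]
(A,R): not NE [P1→C gives 10>6; P2→P gives 8>7]
(B,P): not NE [P1→C gives 4>0]
(B,Q): not NE [P2→P gives 11>8]
(B,R): not NE [P1→C gives 10>8; P2→P gives 11>3]
(C,P): not NE [P2→R gives 8>1]
(C,Q): not NE [P1→B gives 9>8; P2→R gives 8>3]
(C,R): NE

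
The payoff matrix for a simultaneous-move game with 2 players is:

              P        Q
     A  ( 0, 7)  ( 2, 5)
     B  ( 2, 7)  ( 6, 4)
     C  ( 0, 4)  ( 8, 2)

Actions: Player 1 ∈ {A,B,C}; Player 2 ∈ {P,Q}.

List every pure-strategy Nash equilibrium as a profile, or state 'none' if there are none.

Nash profiles: (B,P)

(A,P): not NE [P1→B gives 2>0]
(A,Q): not NE [P1→C gives 8>2; P2→P gives 7>5]
(B,P): NE
(B,Q): not NE [P1→C gives 8>6; P2→P gives 7>4]
(C,P): not NE [P1→B gives 2>0]
(C,Q): not NE [P2→P gives 4>2]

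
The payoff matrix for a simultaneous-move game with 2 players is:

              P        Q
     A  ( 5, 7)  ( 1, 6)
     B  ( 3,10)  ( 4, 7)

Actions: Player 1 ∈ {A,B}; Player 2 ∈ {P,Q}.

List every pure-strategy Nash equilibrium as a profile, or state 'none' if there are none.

(A,P): NE
(A,Q): not NE [P1→B gives 4>1; P2→P gives 7>6]
(B,P): not NE [P1→A gives 5>3]
(B,Q): not NE [P2→P gives 10>7]

NE set: (A,P)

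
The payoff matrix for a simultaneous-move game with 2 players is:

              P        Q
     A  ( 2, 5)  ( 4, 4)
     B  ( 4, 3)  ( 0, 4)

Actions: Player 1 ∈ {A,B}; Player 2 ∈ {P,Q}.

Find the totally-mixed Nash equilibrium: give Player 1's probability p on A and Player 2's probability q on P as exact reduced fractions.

P1 indiff ⇒ q·2+(1-q)·4 = q·4+(1-q)·0 ⇒ q(-2) = (1-q)(-4) ⇒ q = 2/3
P2 indiff ⇒ p·5+(1-p)·3 = p·4+(1-p)·4 ⇒ p(1) = (1-p)(1) ⇒ p = 1/2

p=1/2, q=2/3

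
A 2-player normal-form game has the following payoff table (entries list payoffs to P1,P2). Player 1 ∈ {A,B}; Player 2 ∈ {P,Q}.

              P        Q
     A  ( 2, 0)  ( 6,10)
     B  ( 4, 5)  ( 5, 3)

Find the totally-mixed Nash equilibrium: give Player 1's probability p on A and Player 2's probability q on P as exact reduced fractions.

(p,q) = (1/6, 1/3)

P1 indiff ⇒ q·2+(1-q)·6 = q·4+(1-q)·5 ⇒ q(-2) = (1-q)(-1) ⇒ q = 1/3
P2 indiff ⇒ p·0+(1-p)·5 = p·10+(1-p)·3 ⇒ p(-10) = (1-p)(-2) ⇒ p = 1/6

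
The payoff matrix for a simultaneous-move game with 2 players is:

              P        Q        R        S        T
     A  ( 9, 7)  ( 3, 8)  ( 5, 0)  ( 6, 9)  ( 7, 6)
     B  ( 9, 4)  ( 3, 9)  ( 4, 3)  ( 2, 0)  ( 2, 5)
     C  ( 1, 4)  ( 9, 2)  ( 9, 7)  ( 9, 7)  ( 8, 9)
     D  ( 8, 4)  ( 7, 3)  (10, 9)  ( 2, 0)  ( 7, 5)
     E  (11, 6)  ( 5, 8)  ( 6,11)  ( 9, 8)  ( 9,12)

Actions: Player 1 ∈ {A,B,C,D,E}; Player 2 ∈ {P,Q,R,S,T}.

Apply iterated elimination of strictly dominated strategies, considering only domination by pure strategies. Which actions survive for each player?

Survivors P1:{C,D,E} P2:{R,T}

P1 drop A (E beats it: P:11>9 Q:5>3 R:6>5 S:9>6 T:9>7)
P1 drop B (E beats it: P:11>9 Q:5>3 R:6>4 S:9>2 T:9>2)
P2 drop P (R beats it: C:7>4 D:9>4 E:11>6)
P2 drop Q (R beats it: C:7>2 D:9>3 E:11>8)
P2 drop S (T beats it: C:9>7 D:5>0 E:12>8)
P1→{C,D,E} P2→{R,T}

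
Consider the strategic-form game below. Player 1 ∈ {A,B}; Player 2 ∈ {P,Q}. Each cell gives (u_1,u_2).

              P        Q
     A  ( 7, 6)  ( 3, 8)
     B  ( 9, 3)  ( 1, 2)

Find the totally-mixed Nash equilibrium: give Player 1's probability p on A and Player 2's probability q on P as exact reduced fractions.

p=1/3, q=1/2

P1 indiff ⇒ q·7+(1-q)·3 = q·9+(1-q)·1 ⇒ q(-2) = (1-q)(-2) ⇒ q = 1/2
P2 indiff ⇒ p·6+(1-p)·3 = p·8+(1-p)·2 ⇒ p(-2) = (1-p)(-1) ⇒ p = 1/3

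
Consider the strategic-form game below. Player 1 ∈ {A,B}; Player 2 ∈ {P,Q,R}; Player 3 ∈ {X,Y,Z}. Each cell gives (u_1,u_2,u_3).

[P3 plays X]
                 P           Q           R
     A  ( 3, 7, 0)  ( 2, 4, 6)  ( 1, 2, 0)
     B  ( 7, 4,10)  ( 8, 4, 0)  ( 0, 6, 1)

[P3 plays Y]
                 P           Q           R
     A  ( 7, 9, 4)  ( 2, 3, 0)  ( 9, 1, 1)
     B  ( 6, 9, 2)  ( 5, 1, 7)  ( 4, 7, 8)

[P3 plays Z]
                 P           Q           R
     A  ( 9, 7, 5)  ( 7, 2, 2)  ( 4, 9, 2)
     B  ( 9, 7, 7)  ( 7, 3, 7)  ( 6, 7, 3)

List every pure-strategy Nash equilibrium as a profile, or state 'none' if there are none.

(A,P,X): not NE [P1→B gives 7>3; P3→Z gives 5>0]
(A,P,Y): not NE [P3→Z gives 5>4]
(A,P,Z): not NE [P2→R gives 9>7]
(A,Q,X): not NE [P1→B gives 8>2; P2→P gives 7>4]
(A,Q,Y): not NE [P1→B gives 5>2; P2→P gives 9>3; P3→X gives 6>0]
(A,Q,Z): not NE [P2→R gives 9>2; P3→X gives 6>2]
(A,R,X): not NE [P2→P gives 7>2; P3→Z gives 2>0]
(A,R,Y): not NE [P2→P gives 9>1; P3→Z gives 2>1]
(A,R,Z): not NE [P1→B gives 6>4]
(B,P,X): not NE [P2→R gives 6>4]
(B,P,Y): not NE [P1→A gives 7>6; P3→X gives 10>2]
(B,P,Z): not NE [P3→X gives 10>7]
(B,Q,X): not NE [P2→R gives 6>4; P3→Z gives 7>0]
(B,Q,Y): not NE [P2→P gives 9>1]
(B,Q,Z): not NE [P2→R gives 7>3]
(B,R,X): not NE [P1→A gives 1>0; P3→Y gives 8>1]
(B,R,Y): not NE [P1→A gives 9>4; P2→P gives 9>7]
(B,R,Z): not NE [P3→Y gives 8>3]

PSNE: ∅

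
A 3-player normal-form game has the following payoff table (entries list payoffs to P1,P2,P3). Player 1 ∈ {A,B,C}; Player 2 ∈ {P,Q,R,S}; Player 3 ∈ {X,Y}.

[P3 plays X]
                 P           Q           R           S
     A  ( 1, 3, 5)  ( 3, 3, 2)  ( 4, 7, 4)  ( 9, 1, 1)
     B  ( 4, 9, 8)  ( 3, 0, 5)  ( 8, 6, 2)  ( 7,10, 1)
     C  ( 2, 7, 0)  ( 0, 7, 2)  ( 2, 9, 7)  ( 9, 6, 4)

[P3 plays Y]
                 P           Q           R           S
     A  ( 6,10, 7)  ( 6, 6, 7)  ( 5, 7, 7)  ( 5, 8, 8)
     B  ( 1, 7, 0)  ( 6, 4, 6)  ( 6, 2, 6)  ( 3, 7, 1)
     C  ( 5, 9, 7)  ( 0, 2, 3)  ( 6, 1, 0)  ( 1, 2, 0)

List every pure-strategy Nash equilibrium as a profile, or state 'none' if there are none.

(A,P,X): not NE [P1→B gives 4>1; P2→R gives 7>3; P3→Y gives 7>5]
(A,P,Y): NE
(A,Q,X): not NE [P2→R gives 7>3; P3→Y gives 7>2]
(A,Q,Y): not NE [P2→P gives 10>6]
(A,R,X): not NE [P1→B gives 8>4; P3→Y gives 7>4]
(A,R,Y): not NE [P1→C gives 6>5; P2→P gives 10>7]
(A,S,X): not NE [P2→R gives 7>1; P3→Y gives 8>1]
(A,S,Y): not NE [P2→P gives 10>8]
(B,P,X): not NE [P2→S gives 10>9]
(B,P,Y): not NE [P1→A gives 6>1; P3→X gives 8>0]
(B,Q,X): not NE [P2→S gives 10>0; P3→Y gives 6>5]
(B,Q,Y): not NE [P2→S gives 7>4]
(B,R,X): not NE [P2→S gives 10>6; P3→Y gives 6>2]
(B,R,Y): not NE [P2→S gives 7>2]
(B,S,X): not NE [P1→C gives 9>7]
(B,S,Y): not NE [P1→A gives 5>3]
(C,P,X): not NE [P1→B gives 4>2; P2→R gives 9>7; P3→Y gives 7>0]
(C,P,Y): not NE [P1→A gives 6>5]
(C,Q,X): not NE [P1→B gives 3>0; P2→R gives 9>7; P3→Y gives 3>2]
(C,Q,Y): not NE [P1→B gives 6>0; P2→P gives 9>2]
(C,R,X): not NE [P1→B gives 8>2]
(C,R,Y): not NE [P2→P gives 9>1; P3→X gives 7>0]
(C,S,X): not NE [P2→R gives 9>6]
(C,S,Y): not NE [P1→A gives 5>1; P2→P gives 9>2; P3→X gives 4>0]

NE set: (A,P,Y)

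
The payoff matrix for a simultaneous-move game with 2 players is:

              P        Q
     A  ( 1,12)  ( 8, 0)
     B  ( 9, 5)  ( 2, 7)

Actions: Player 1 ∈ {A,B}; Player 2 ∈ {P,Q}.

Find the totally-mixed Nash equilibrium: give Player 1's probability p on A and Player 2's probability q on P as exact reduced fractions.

(p,q) = (1/7, 3/7)

P1 indiff ⇒ q·1+(1-q)·8 = q·9+(1-q)·2 ⇒ q(-8) = (1-q)(-6) ⇒ q = 3/7
P2 indiff ⇒ p·12+(1-p)·5 = p·0+(1-p)·7 ⇒ p(12) = (1-p)(2) ⇒ p = 1/7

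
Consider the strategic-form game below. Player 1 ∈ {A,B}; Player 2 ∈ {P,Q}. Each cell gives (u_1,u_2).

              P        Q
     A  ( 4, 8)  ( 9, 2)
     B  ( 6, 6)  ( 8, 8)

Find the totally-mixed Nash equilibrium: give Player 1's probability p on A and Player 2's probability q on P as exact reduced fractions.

P1 mixes 1/4 on A; P2 mixes 1/3 on P

P1 indiff ⇒ q·4+(1-q)·9 = q·6+(1-q)·8 ⇒ q(-2) = (1-q)(-1) ⇒ q = 1/3
P2 indiff ⇒ p·8+(1-p)·6 = p·2+(1-p)·8 ⇒ p(6) = (1-p)(2) ⇒ p = 1/4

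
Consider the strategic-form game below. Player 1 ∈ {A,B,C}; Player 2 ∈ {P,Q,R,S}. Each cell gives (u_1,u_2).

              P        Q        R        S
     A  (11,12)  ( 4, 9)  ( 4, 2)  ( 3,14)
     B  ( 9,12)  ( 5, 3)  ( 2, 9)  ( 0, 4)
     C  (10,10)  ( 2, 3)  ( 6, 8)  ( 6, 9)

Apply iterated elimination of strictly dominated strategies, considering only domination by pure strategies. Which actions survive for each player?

Survivors P1:{A,C} P2:{P,S}

P2 drop Q (P beats it: A:12>9 B:12>3 C:10>3)
P1 drop B (A beats it: P:11>9 R:4>2 S:3>0)
P2 drop R (P beats it: A:12>2 C:10>8)
P1→{A,C} P2→{P,S}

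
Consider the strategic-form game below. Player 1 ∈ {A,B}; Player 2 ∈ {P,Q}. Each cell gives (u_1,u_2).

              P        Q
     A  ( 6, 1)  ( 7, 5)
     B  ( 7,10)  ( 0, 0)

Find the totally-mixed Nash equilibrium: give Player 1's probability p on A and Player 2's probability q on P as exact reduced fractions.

P1 mixes 5/7 on A; P2 mixes 7/8 on P

P1 indiff ⇒ q·6+(1-q)·7 = q·7+(1-q)·0 ⇒ q(-1) = (1-q)(-7) ⇒ q = 7/8
P2 indiff ⇒ p·1+(1-p)·10 = p·5+(1-p)·0 ⇒ p(-4) = (1-p)(-10) ⇒ p = 5/7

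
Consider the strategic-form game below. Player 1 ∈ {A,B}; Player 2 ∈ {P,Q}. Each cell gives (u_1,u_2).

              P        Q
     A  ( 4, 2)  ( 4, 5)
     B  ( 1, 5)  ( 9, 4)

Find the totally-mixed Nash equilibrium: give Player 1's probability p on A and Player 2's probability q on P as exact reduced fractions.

P1 indiff ⇒ q·4+(1-q)·4 = q·1+(1-q)·9 ⇒ q(3) = (1-q)(5) ⇒ q = 5/8
P2 indiff ⇒ p·2+(1-p)·5 = p·5+(1-p)·4 ⇒ p(-3) = (1-p)(-1) ⇒ p = 1/4

P1 mixes 1/4 on A; P2 mixes 5/8 on P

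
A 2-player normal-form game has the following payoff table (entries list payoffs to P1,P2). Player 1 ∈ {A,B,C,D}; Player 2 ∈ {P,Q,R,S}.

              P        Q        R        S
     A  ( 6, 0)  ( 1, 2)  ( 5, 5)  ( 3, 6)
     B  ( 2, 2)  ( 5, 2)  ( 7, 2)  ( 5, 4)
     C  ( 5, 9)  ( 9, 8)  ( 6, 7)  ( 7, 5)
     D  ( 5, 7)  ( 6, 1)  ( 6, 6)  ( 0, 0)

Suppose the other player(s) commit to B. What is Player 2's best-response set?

u_2(P vs B) = 2
u_2(Q vs B) = 2
u_2(R vs B) = 2
u_2(S vs B) = 4
max payoff 4 at {S}

P2 best: {S}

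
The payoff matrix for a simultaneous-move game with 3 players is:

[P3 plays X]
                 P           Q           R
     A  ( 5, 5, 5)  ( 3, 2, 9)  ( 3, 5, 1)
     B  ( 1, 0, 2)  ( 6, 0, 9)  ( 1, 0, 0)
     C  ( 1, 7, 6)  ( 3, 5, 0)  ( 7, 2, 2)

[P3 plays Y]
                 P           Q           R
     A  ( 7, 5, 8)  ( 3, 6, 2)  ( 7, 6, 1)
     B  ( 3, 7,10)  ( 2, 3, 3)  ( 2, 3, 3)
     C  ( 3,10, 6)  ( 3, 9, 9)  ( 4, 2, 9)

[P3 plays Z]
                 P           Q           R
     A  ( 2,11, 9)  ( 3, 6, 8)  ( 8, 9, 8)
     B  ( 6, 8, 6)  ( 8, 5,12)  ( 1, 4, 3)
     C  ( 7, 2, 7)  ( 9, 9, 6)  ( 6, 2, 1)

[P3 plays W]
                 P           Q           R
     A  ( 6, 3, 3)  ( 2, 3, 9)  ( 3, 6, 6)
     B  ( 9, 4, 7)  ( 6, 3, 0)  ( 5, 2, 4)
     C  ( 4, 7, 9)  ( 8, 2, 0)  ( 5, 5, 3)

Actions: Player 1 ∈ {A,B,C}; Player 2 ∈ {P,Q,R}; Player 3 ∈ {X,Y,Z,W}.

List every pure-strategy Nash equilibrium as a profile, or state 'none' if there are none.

No pure NE.

(A,P,X): not NE [P3→Z gives 9>5]
(A,P,Y): not NE [P2→R gives 6>5; P3→Z gives 9>8]
(A,P,Z): not NE [P1→C gives 7>2]
(A,P,W): not NE [P1→B gives 9>6; P2→R gives 6>3; P3→Z gives 9>3]
(A,Q,X): not NE [P1→B gives 6>3; P2→R gives 5>2]
(A,Q,Y): not NE [P3→W gives 9>2]
(A,Q,Z): not NE [P1→C gives 9>3; P2→P gives 11>6; P3→W gives 9>8]
(A,Q,W): not NE [P1→C gives 8>2; P2→R gives 6>3]
(A,R,X): not NE [P1→C gives 7>3; P3→Z gives 8>1]
(A,R,Y): not NE [P3→Z gives 8>1]
(A,R,Z): not NE [P2→P gives 11>9]
(A,R,W): not NE [P1→C gives 5>3; P3→Z gives 8>6]
(B,P,X): not NE [P1→A gives 5>1; P3→Y gives 10>2]
(B,P,Y): not NE [P1→A gives 7>3]
(B,P,Z): not NE [P1→C gives 7>6; P3→Y gives 10>6]
(B,P,W): not NE [P3→Y gives 10>7]
(B,Q,X): not NE [P3→Z gives 12>9]
(B,Q,Y): not NE [P1→C gives 3>2; P2→P gives 7>3; P3→Z gives 12>3]
(B,Q,Z): not NE [P1→C gives 9>8; P2→P gives 8>5]
(B,Q,W): not NE [P1→C gives 8>6; P2→P gives 4>3; P3→Z gives 12>0]
(B,R,X): not NE [P1→C gives 7>1; P3→W gives 4>0]
(B,R,Y): not NE [P1→A gives 7>2; P2→P gives 7>3; P3→W gives 4>3]
(B,R,Z): not NE [P1→A gives 8>1; P2→P gives 8>4; P3→W gives 4>3]
(B,R,W): not NE [P2→P gives 4>2]
(C,P,X): not NE [P1→A gives 5>1; P3→W gives 9>6]
(C,P,Y): not NE [P1→A gives 7>3; P3→W gives 9>6]
(C,P,Z): not NE [P2→Q gives 9>2; P3→W gives 9>7]
(C,P,W): not NE [P1→B gives 9>4]
(C,Q,X): not NE [P1→B gives 6>3; P2→P gives 7>5; P3→Y gives 9>0]
(C,Q,Y): not NE [P2→P gives 10>9]
(C,Q,Z): not NE [P3→Y gives 9>6]
(C,Q,W): not NE [P2→P gives 7>2; P3→Y gives 9>0]
(C,R,X): not NE [P2→P gives 7>2; P3→Y gives 9>2]
(C,R,Y): not NE [P1→A gives 7>4; P2→P gives 10>2]
(C,R,Z): not NE [P1→A gives 8>6; P2→Q gives 9>2; P3→Y gives 9>1]
(C,R,W): not NE [P2→P gives 7>5; P3→Y gives 9>3]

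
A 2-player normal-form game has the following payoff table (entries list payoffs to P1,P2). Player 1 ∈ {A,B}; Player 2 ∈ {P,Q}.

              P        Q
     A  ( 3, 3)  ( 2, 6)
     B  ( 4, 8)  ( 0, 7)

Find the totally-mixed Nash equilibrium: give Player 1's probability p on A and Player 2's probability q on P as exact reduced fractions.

p=1/4, q=2/3

P1 indiff ⇒ q·3+(1-q)·2 = q·4+(1-q)·0 ⇒ q(-1) = (1-q)(-2) ⇒ q = 2/3
P2 indiff ⇒ p·3+(1-p)·8 = p·6+(1-p)·7 ⇒ p(-3) = (1-p)(-1) ⇒ p = 1/4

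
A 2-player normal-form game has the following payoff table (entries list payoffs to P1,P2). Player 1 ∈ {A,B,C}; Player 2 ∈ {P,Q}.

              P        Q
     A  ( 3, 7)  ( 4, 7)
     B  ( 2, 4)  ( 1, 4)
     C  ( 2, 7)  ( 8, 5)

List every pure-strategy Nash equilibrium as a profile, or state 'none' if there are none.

PSNE = {(A,P)}

(A,P): NE
(A,Q): not NE [P1→C gives 8>4]
(B,P): not NE [P1→A gives 3>2]
(B,Q): not NE [P1→C gives 8>1]
(C,P): not NE [P1→A gives 3>2]
(C,Q): not NE [P2→P gives 7>5]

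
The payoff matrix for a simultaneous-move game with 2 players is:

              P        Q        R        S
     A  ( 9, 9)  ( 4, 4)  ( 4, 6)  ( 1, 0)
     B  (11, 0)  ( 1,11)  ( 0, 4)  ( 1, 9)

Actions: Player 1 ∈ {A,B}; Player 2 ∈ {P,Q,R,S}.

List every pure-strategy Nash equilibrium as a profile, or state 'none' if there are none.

(A,P): not NE [P1→B gives 11>9]
(A,Q): not NE [P2→P gives 9>4]
(A,R): not NE [P2→P gives 9>6]
(A,S): not NE [P2→P gives 9>0]
(B,P): not NE [P2→Q gives 11>0]
(B,Q): not NE [P1→A gives 4>1]
(B,R): not NE [P1→A gives 4>0; P2→Q gives 11>4]
(B,S): not NE [P2→Q gives 11>9]

Equilibria: none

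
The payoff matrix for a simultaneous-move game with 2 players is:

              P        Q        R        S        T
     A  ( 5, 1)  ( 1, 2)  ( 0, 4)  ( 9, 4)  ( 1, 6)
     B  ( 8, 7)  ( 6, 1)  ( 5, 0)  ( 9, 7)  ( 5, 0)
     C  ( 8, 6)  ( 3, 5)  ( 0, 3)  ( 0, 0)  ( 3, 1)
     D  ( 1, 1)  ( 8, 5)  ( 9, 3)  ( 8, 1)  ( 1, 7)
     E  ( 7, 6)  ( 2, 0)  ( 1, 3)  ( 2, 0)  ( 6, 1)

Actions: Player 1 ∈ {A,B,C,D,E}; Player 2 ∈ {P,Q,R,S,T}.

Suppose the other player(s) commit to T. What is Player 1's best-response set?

u_1(A vs T) = 1
u_1(B vs T) = 5
u_1(C vs T) = 3
u_1(D vs T) = 1
u_1(E vs T) = 6
max payoff 6 at {E}

BR_1 = {E}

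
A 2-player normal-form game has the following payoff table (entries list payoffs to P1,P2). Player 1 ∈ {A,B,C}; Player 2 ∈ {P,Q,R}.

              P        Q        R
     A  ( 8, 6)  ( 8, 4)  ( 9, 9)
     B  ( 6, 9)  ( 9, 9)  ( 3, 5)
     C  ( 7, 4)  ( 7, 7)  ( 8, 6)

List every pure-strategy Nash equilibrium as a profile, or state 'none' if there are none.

PSNE = {(A,R), (B,Q)}

(A,P): not NE [P2→R gives 9>6]
(A,Q): not NE [P1→B gives 9>8; P2→R gives 9>4]
(A,R): NE
(B,P): not NE [P1→A gives 8>6]
(B,Q): NE
(B,R): not NE [P1→A gives 9>3; P2→Q gives 9>5]
(C,P): not NE [P1→A gives 8>7; P2→Q gives 7>4]
(C,Q): not NE [P1→B gives 9>7]
(C,R): not NE [P1→A gives 9>8; P2→Q gives 7>6]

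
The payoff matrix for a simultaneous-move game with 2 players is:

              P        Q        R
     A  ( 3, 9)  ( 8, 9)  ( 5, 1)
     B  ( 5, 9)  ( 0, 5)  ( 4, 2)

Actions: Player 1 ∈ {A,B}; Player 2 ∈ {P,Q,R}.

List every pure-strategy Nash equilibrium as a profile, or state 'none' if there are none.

(A,P): not NE [P1→B gives 5>3]
(A,Q): NE
(A,R): not NE [P2→Q gives 9>1]
(B,P): NE
(B,Q): not NE [P1→A gives 8>0; P2→P gives 9>5]
(B,R): not NE [P1→A gives 5>4; P2→P gives 9>2]

PSNE = {(A,Q), (B,P)}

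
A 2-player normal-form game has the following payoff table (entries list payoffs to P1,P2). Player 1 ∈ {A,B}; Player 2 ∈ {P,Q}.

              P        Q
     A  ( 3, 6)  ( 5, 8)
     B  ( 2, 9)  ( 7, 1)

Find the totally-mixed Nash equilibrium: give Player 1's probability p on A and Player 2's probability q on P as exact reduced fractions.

P1 mixes 4/5 on A; P2 mixes 2/3 on P

P1 indiff ⇒ q·3+(1-q)·5 = q·2+(1-q)·7 ⇒ q(1) = (1-q)(2) ⇒ q = 2/3
P2 indiff ⇒ p·6+(1-p)·9 = p·8+(1-p)·1 ⇒ p(-2) = (1-p)(-8) ⇒ p = 4/5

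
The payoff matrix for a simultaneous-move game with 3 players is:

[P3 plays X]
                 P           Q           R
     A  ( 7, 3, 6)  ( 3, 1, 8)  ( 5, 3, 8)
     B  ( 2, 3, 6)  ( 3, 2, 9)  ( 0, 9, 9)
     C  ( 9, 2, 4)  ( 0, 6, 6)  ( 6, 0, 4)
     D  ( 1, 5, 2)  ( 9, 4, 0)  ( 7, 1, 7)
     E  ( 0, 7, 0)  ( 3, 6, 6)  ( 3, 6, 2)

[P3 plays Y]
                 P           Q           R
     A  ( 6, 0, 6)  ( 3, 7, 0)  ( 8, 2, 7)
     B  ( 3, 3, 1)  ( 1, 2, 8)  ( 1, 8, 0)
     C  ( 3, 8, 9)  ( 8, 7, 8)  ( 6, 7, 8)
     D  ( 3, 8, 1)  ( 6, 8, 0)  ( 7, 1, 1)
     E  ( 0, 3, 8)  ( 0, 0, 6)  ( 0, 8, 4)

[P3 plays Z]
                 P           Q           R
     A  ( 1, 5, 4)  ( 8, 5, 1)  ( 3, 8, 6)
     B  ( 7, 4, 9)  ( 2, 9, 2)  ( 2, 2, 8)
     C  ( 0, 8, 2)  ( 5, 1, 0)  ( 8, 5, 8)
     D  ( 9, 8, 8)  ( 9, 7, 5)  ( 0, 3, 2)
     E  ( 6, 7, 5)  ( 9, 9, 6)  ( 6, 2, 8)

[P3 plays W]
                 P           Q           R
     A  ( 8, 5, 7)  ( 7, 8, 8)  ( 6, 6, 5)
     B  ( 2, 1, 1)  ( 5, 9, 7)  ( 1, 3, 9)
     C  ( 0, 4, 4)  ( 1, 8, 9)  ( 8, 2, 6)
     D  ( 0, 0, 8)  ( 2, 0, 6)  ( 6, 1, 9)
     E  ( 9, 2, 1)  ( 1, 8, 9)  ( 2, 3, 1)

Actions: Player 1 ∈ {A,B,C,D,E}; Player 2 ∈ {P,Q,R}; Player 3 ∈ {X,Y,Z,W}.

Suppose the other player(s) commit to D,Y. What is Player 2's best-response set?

u_2(P vs D,Y) = 8
u_2(Q vs D,Y) = 8
u_2(R vs D,Y) = 1
max payoff 8 at {P,Q}

BR_2 = {P,Q}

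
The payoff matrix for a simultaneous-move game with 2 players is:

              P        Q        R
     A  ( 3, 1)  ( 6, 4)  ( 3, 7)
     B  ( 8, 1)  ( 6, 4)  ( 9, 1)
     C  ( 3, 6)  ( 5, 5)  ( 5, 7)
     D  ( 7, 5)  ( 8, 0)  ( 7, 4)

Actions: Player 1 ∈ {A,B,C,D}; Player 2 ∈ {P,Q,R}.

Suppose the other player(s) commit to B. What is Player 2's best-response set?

u_2(P vs B) = 1
u_2(Q vs B) = 4
u_2(R vs B) = 1
max payoff 4 at {Q}

BR_2 = {Q}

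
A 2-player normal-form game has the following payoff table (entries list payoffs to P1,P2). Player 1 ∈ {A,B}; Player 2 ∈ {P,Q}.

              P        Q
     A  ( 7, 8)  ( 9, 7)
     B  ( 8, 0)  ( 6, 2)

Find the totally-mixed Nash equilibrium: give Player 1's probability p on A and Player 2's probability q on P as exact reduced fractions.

P1 indiff ⇒ q·7+(1-q)·9 = q·8+(1-q)·6 ⇒ q(-1) = (1-q)(-3) ⇒ q = 3/4
P2 indiff ⇒ p·8+(1-p)·0 = p·7+(1-p)·2 ⇒ p(1) = (1-p)(2) ⇒ p = 2/3

(p,q) = (2/3, 3/4)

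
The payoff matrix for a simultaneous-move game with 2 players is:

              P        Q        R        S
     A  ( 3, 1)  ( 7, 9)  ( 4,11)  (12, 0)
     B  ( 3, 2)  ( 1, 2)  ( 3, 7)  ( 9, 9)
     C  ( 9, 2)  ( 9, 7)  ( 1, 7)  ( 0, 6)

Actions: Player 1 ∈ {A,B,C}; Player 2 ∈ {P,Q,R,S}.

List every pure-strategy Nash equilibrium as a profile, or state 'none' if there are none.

(A,P): not NE [P1→C gives 9>3; P2→R gives 11>1]
(A,Q): not NE [P1→C gives 9>7; P2→R gives 11>9]
(A,R): NE
(A,S): not NE [P2→R gives 11>0]
(B,P): not NE [P1→C gives 9>3; P2→S gives 9>2]
(B,Q): not NE [P1→C gives 9>1; P2→S gives 9>2]
(B,R): not NE [P1→A gives 4>3; P2→S gives 9>7]
(B,S): not NE [P1→A gives 12>9]
(C,P): not NE [P2→R gives 7>2]
(C,Q): NE
(C,R): not NE [P1→A gives 4>1]
(C,S): not NE [P1→A gives 12>0; P2→R gives 7>6]

PSNE = {(A,R), (C,Q)}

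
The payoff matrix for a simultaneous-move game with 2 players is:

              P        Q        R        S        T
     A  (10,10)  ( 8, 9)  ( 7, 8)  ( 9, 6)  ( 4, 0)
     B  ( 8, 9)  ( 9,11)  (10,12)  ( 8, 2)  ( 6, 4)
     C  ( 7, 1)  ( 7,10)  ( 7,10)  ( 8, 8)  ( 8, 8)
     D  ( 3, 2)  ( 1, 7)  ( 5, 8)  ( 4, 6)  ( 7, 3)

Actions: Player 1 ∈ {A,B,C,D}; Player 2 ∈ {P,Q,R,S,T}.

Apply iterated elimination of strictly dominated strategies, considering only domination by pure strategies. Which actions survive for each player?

P1 drop D (C beats it: P:7>3 Q:7>1 R:7>5 S:8>4 T:8>7)
P2 drop S (Q beats it: A:9>6 B:11>2 C:10>8)
P2 drop T (Q beats it: A:9>0 B:11>4 C:10>8)
P1 drop C (B beats it: P:8>7 Q:9>7 R:10>7)
P1→{A,B} P2→{P,Q,R}

Survivors P1:{A,B} P2:{P,Q,R}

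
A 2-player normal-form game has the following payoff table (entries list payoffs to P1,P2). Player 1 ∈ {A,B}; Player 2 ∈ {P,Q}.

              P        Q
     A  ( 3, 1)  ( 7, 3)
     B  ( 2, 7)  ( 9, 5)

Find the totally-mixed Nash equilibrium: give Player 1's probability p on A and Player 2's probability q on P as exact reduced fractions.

(p,q) = (1/2, 2/3)

P1 indiff ⇒ q·3+(1-q)·7 = q·2+(1-q)·9 ⇒ q(1) = (1-q)(2) ⇒ q = 2/3
P2 indiff ⇒ p·1+(1-p)·7 = p·3+(1-p)·5 ⇒ p(-2) = (1-p)(-2) ⇒ p = 1/2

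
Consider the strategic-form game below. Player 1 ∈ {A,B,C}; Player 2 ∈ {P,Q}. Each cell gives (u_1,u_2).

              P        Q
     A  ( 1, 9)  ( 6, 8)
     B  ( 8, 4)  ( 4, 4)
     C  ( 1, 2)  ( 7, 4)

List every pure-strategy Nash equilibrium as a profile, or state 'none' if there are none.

(A,P): not NE [P1→B gives 8>1]
(A,Q): not NE [P1→C gives 7>6; P2→P gives 9>8]
(B,P): NE
(B,Q): not NE [P1→C gives 7>4]
(C,P): not NE [P1→B gives 8>1; P2→Q gives 4>2]
(C,Q): NE

NE set: (B,P), (C,Q)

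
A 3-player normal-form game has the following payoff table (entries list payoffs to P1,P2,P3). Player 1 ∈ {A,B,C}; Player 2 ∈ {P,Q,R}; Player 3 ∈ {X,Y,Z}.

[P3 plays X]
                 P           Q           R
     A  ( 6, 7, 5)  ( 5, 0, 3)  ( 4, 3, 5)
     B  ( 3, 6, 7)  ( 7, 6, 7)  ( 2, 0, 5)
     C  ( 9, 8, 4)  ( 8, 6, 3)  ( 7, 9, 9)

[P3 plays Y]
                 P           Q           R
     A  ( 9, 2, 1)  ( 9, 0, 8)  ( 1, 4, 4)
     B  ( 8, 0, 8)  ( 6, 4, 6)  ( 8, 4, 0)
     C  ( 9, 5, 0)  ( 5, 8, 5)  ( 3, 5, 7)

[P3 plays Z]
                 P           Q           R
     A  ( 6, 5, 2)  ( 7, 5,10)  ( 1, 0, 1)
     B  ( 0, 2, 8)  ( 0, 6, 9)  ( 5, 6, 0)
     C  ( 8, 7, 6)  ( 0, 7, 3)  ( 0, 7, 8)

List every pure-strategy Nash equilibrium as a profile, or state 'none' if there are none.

NE set: (A,Q,Z), (C,P,Z), (C,R,X)

(A,P,X): not NE [P1→C gives 9>6]
(A,P,Y): not NE [P2→R gives 4>2; P3→X gives 5>1]
(A,P,Z): not NE [P1→C gives 8>6; P3→X gives 5>2]
(A,Q,X): not NE [P1→C gives 8>5; P2→P gives 7>0; P3→Z gives 10>3]
(A,Q,Y): not NE [P2→R gives 4>0; P3→Z gives 10>8]
(A,Q,Z): NE
(A,R,X): not NE [P1→C gives 7>4; P2→P gives 7>3]
(A,R,Y): not NE [P1→B gives 8>1; P3→X gives 5>4]
(A,R,Z): not NE [P1→B gives 5>1; P2→Q gives 5>0; P3→X gives 5>1]
(B,P,X): not NE [P1→C gives 9>3; P3→Z gives 8>7]
(B,P,Y): not NE [P1→C gives 9>8; P2→R gives 4>0]
(B,P,Z): not NE [P1→C gives 8>0; P2→R gives 6>2]
(B,Q,X): not NE [P1→C gives 8>7; P3→Z gives 9>7]
(B,Q,Y): not NE [P1→A gives 9>6; P3→Z gives 9>6]
(B,Q,Z): not NE [P1→A gives 7>0]
(B,R,X): not NE [P1→C gives 7>2; P2→Q gives 6>0]
(B,R,Y): not NE [P3→X gives 5>0]
(B,R,Z): not NE [P3→X gives 5>0]
(C,P,X): not NE [P2→R gives 9>8; P3→Z gives 6>4]
(C,P,Y): not NE [P2→Q gives 8>5; P3→Z gives 6>0]
(C,P,Z): NE
(C,Q,X): not NE [P2→R gives 9>6; P3→Y gives 5>3]
(C,Q,Y): not NE [P1→A gives 9>5]
(C,Q,Z): not NE [P1→A gives 7>0; P3→Y gives 5>3]
(C,R,X): NE
(C,R,Y): not NE [P1→B gives 8>3; P2→Q gives 8>5; P3→X gives 9>7]
(C,R,Z): not NE [P1→B gives 5>0; P3→X gives 9>8]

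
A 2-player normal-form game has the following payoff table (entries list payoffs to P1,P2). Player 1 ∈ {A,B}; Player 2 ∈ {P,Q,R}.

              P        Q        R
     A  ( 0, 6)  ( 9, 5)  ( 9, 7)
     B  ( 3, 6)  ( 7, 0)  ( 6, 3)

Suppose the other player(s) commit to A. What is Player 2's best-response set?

BR_2 = {R}

u_2(P vs A) = 6
u_2(Q vs A) = 5
u_2(R vs A) = 7
max payoff 7 at {R}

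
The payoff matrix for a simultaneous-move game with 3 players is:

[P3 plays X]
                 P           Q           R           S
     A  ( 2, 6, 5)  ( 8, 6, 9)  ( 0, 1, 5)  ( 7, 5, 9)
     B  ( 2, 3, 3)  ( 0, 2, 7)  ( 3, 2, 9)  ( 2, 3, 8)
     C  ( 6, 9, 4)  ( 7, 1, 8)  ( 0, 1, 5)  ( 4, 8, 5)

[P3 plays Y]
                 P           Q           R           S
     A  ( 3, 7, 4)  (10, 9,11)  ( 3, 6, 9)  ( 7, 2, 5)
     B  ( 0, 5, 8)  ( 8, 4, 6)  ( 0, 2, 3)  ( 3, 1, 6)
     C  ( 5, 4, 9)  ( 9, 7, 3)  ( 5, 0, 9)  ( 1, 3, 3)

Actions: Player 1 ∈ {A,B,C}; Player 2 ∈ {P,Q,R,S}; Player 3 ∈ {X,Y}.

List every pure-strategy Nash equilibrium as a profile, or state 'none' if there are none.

NE set: (A,Q,Y)

(A,P,X): not NE [P1→C gives 6>2]
(A,P,Y): not NE [P1→C gives 5>3; P2→Q gives 9>7; P3→X gives 5>4]
(A,Q,X): not NE [P3→Y gives 11>9]
(A,Q,Y): NE
(A,R,X): not NE [P1→B gives 3>0; P2→Q gives 6>1; P3→Y gives 9>5]
(A,R,Y): not NE [P1→C gives 5>3; P2→Q gives 9>6]
(A,S,X): not NE [P2→Q gives 6>5]
(A,S,Y): not NE [P2→Q gives 9>2; P3→X gives 9>5]
(B,P,X): not NE [P1→C gives 6>2; P3→Y gives 8>3]
(B,P,Y): not NE [P1→C gives 5>0]
(B,Q,X): not NE [P1→A gives 8>0; P2→S gives 3>2]
(B,Q,Y): not NE [P1→A gives 10>8; P2→P gives 5>4; P3→X gives 7>6]
(B,R,X): not NE [P2→S gives 3>2]
(B,R,Y): not NE [P1→C gives 5>0; P2→P gives 5>2; P3→X gives 9>3]
(B,S,X): not NE [P1→A gives 7>2]
(B,S,Y): not NE [P1→A gives 7>3; P2→P gives 5>1; P3→X gives 8>6]
(C,P,X): not NE [P3→Y gives 9>4]
(C,P,Y): not NE [P2→Q gives 7>4]
(C,Q,X): not NE [P1→A gives 8>7; P2→P gives 9>1]
(C,Q,Y): not NE [P1→A gives 10>9; P3→X gives 8>3]
(C,R,X): not NE [P1→B gives 3>0; P2→P gives 9>1; P3→Y gives 9>5]
(C,R,Y): not NE [P2→Q gives 7>0]
(C,S,X): not NE [P1→A gives 7>4; P2→P gives 9>8]
(C,S,Y): not NE [P1→A gives 7>1; P2→Q gives 7>3; P3→X gives 5>3]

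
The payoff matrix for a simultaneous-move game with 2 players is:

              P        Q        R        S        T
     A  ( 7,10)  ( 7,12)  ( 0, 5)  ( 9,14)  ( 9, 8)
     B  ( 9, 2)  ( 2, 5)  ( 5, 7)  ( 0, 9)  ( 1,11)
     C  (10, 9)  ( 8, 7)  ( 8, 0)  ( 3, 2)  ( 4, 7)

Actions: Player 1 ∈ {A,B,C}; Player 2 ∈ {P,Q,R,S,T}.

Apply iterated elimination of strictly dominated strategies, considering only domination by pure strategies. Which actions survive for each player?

Survivors P1:{A,C} P2:{P,Q,S}

P1 drop B (C beats it: P:10>9 Q:8>2 R:8>5 S:3>0 T:4>1)
P2 drop R (P beats it: A:10>5 C:9>0)
P2 drop T (P beats it: A:10>8 C:9>7)
P1→{A,C} P2→{P,Q,S}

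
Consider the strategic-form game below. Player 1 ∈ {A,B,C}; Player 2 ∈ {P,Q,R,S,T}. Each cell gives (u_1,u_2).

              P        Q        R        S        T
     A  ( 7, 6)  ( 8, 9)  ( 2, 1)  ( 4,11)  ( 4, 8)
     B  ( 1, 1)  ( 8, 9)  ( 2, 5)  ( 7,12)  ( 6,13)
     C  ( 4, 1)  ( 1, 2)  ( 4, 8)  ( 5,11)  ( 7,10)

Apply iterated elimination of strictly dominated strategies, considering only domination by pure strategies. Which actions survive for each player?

Survivors P1:{B,C} P2:{S,T}

P2 drop P (Q beats it: A:9>6 B:9>1 C:2>1)
P2 drop Q (S beats it: A:11>9 B:12>9 C:11>2)
P1 drop A (C beats it: R:4>2 S:5>4 T:7>4)
P2 drop R (S beats it: B:12>5 C:11>8)
P1→{B,C} P2→{S,T}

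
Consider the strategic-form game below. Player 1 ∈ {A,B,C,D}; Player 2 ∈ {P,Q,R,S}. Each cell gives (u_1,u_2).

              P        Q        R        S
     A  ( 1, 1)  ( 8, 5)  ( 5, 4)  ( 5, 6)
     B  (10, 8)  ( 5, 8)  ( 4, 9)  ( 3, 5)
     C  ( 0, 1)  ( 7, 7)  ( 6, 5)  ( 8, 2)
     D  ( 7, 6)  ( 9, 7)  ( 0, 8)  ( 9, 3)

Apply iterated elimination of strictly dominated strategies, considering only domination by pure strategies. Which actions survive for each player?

P2 drop P (R beats it: A:4>1 B:9>8 C:5>1 D:8>6)
P1 drop B (A beats it: Q:8>5 R:5>4 S:5>3)
P1→{A,C,D} P2→{Q,R,S}

Survivors P1:{A,C,D} P2:{Q,R,S}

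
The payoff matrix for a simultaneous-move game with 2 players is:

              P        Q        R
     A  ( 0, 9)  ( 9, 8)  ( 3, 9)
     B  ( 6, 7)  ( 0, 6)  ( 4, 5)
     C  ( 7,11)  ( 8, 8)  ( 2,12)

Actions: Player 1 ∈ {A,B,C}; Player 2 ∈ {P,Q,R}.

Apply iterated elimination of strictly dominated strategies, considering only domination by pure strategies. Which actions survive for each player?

P2 drop Q (P beats it: A:9>8 B:7>6 C:11>8)
P1 drop A (B beats it: P:6>0 R:4>3)
P1→{B,C} P2→{P,R}

Survivors P1:{B,C} P2:{P,R}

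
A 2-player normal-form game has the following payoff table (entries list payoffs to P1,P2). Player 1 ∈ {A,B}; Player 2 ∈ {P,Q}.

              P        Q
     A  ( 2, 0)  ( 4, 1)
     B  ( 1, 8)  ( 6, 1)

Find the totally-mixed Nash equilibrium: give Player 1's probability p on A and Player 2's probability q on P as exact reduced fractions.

p=7/8, q=2/3

P1 indiff ⇒ q·2+(1-q)·4 = q·1+(1-q)·6 ⇒ q(1) = (1-q)(2) ⇒ q = 2/3
P2 indiff ⇒ p·0+(1-p)·8 = p·1+(1-p)·1 ⇒ p(-1) = (1-p)(-7) ⇒ p = 7/8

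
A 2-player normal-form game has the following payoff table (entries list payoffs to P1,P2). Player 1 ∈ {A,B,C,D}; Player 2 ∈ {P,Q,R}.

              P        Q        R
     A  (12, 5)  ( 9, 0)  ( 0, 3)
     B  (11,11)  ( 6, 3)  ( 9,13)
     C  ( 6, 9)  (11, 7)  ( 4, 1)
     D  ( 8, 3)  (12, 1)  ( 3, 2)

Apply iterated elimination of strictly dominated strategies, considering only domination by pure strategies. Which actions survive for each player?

Survivors P1:{A,B} P2:{P,R}

P2 drop Q (P beats it: A:5>0 B:11>3 C:9>7 D:3>1)
P1 drop C (B beats it: P:11>6 R:9>4)
P1 drop D (B beats it: P:11>8 R:9>3)
P1→{A,B} P2→{P,R}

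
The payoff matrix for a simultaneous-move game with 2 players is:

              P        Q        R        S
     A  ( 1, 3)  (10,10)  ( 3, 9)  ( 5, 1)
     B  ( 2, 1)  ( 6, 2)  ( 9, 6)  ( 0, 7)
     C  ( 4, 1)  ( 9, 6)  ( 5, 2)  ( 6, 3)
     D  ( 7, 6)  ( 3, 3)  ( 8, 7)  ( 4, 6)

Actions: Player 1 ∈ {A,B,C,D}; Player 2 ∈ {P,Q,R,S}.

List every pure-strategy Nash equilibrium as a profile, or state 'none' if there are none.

(A,P): not NE [P1→D gives 7>1; P2→Q gives 10>3]
(A,Q): NE
(A,R): not NE [P1→B gives 9>3; P2→Q gives 10>9]
(A,S): not NE [P1→C gives 6>5; P2→Q gives 10>1]
(B,P): not NE [P1→D gives 7>2; P2→S gives 7>1]
(B,Q): not NE [P1→A gives 10>6; P2→S gives 7>2]
(B,R): not NE [P2→S gives 7>6]
(B,S): not NE [P1→C gives 6>0]
(C,P): not NE [P1→D gives 7>4; P2→Q gives 6>1]
(C,Q): not NE [P1→A gives 10>9]
(C,R): not NE [P1→B gives 9>5; P2→Q gives 6>2]
(C,S): not NE [P2→Q gives 6>3]
(D,P): not NE [P2→R gives 7>6]
(D,Q): not NE [P1→A gives 10>3; P2→R gives 7>3]
(D,R): not NE [P1→B gives 9>8]
(D,S): not NE [P1→C gives 6>4; P2→R gives 7>6]

PSNE = {(A,Q)}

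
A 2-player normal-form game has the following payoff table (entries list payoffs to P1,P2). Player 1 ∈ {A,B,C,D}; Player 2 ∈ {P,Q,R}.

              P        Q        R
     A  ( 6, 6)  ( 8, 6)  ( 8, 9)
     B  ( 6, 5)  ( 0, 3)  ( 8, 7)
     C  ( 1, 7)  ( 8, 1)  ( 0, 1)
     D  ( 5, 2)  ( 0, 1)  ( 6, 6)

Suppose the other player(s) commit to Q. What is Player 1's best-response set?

P1 best: {A,C}

u_1(A vs Q) = 8
u_1(B vs Q) = 0
u_1(C vs Q) = 8
u_1(D vs Q) = 0
max payoff 8 at {A,C}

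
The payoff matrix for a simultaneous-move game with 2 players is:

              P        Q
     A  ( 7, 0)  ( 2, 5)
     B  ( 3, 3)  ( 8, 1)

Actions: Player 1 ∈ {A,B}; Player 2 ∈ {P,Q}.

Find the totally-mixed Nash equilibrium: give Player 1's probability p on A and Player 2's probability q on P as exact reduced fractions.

P1 indiff ⇒ q·7+(1-q)·2 = q·3+(1-q)·8 ⇒ q(4) = (1-q)(6) ⇒ q = 3/5
P2 indiff ⇒ p·0+(1-p)·3 = p·5+(1-p)·1 ⇒ p(-5) = (1-p)(-2) ⇒ p = 2/7

P1 mixes 2/7 on A; P2 mixes 3/5 on P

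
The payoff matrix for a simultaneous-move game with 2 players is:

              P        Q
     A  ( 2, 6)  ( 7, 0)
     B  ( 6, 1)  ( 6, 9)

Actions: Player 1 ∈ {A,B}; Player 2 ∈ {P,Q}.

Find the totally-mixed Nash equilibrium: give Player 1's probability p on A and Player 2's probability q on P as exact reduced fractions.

P1 indiff ⇒ q·2+(1-q)·7 = q·6+(1-q)·6 ⇒ q(-4) = (1-q)(-1) ⇒ q = 1/5
P2 indiff ⇒ p·6+(1-p)·1 = p·0+(1-p)·9 ⇒ p(6) = (1-p)(8) ⇒ p = 4/7

(p,q) = (4/7, 1/5)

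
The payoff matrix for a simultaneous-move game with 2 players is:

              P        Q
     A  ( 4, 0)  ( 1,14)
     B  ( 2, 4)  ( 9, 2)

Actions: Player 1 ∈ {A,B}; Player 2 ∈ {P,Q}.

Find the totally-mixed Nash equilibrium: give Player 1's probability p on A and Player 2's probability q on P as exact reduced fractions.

p=1/8, q=4/5

P1 indiff ⇒ q·4+(1-q)·1 = q·2+(1-q)·9 ⇒ q(2) = (1-q)(8) ⇒ q = 4/5
P2 indiff ⇒ p·0+(1-p)·4 = p·14+(1-p)·2 ⇒ p(-14) = (1-p)(-2) ⇒ p = 1/8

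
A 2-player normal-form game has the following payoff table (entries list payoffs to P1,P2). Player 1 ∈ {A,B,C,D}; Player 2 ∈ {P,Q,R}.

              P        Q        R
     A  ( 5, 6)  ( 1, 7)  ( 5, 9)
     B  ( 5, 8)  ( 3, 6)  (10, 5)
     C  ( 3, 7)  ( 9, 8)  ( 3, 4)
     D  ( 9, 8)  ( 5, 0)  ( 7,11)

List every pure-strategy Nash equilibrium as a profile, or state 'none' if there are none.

(A,P): not NE [P1→D gives 9>5; P2→R gives 9>6]
(A,Q): not NE [P1→C gives 9>1; P2→R gives 9>7]
(A,R): not NE [P1→B gives 10>5]
(B,P): not NE [P1→D gives 9>5]
(B,Q): not NE [P1→C gives 9>3; P2→P gives 8>6]
(B,R): not NE [P2→P gives 8>5]
(C,P): not NE [P1→D gives 9>3; P2→Q gives 8>7]
(C,Q): NE
(C,R): not NE [P1→B gives 10>3; P2→Q gives 8>4]
(D,P): not NE [P2→R gives 11>8]
(D,Q): not NE [P1→C gives 9>5; P2→R gives 11>0]
(D,R): not NE [P1→B gives 10>7]

PSNE = {(C,Q)}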